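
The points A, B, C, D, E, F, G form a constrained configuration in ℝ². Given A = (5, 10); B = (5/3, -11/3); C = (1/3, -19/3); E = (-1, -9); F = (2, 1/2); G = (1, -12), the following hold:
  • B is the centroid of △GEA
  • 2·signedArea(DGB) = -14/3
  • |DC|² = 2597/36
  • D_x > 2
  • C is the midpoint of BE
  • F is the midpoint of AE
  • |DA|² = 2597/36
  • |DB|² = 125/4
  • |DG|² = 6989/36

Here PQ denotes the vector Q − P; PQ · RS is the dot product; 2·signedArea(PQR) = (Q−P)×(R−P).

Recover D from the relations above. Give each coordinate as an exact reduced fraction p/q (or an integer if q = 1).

1. D_x = 8/3  [line -25/3·x + 2/3·y + 21 = 0 ∩ |DB|² = 125/4]
2. D_y = 11/6  [line -25/3·x + 2/3·y + 21 = 0 ∩ |DB|² = 125/4]
   → D = (8/3, 11/6)

D = (8/3, 11/6)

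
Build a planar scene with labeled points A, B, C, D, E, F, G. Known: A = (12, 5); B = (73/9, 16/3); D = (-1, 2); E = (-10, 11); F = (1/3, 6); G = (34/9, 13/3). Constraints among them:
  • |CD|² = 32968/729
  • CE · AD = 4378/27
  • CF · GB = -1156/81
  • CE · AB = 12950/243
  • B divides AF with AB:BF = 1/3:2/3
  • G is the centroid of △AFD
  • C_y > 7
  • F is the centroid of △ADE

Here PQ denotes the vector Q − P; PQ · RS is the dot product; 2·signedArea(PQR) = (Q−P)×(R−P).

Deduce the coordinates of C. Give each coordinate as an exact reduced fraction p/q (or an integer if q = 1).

1. C_x = 91/27  [CE · AD = 4378/27 ∩ CE · AB = 12950/243]
2. C_y = 64/9  [CE · AD = 4378/27 ∩ CE · AB = 12950/243]
   → C = (91/27, 64/9)

C = (91/27, 64/9)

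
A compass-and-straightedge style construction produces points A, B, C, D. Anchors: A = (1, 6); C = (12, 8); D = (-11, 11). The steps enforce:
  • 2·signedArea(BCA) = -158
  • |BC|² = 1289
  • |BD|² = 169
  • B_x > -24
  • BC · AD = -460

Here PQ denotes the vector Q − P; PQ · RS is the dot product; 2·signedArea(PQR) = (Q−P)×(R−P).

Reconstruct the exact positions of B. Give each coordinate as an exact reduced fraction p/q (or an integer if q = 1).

1. B_x = -23  [2·signedArea(BCA) = -158 ∩ BC · AD = -460]
2. B_y = 16  [2·signedArea(BCA) = -158 ∩ BC · AD = -460]
   → B = (-23, 16)

B = (-23, 16)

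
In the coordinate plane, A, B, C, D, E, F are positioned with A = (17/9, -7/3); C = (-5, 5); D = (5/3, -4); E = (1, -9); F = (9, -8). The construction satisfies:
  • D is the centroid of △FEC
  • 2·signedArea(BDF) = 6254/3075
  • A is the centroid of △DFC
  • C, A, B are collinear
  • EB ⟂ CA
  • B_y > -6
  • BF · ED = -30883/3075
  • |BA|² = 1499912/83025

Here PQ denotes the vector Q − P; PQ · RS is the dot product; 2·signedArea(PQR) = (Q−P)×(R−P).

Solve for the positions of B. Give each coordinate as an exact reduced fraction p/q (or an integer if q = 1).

B = (4919/1025, -5567/1025)

1. B_x = 4919/1025  [C, A, B are collinear ∩ EB ⟂ CA]
2. B_y = -5567/1025  [C, A, B are collinear ∩ EB ⟂ CA]
   → B = (4919/1025, -5567/1025)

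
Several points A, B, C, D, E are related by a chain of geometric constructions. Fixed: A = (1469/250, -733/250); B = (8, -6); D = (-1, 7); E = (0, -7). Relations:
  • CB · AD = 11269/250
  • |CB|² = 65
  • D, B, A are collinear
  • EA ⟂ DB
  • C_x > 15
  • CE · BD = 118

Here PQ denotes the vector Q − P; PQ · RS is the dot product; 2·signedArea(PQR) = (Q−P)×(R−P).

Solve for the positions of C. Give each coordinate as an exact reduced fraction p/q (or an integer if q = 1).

1. C_x = 16  [line 9·x + -13·y + -209 = 0 ∩ |CB|² = 65]
2. C_y = -5  [line 9·x + -13·y + -209 = 0 ∩ |CB|² = 65]
   → C = (16, -5)

C = (16, -5)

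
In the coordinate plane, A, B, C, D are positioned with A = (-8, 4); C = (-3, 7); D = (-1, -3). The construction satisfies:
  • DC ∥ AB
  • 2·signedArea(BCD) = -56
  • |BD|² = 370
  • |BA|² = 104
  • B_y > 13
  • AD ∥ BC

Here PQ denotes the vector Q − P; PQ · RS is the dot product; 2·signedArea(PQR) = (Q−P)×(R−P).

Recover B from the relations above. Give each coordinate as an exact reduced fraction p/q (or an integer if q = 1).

1. B_x = -10  [AD ∥ BC ∩ DC ∥ AB]
2. B_y = 14  [AD ∥ BC ∩ DC ∥ AB]
   → B = (-10, 14)

B = (-10, 14)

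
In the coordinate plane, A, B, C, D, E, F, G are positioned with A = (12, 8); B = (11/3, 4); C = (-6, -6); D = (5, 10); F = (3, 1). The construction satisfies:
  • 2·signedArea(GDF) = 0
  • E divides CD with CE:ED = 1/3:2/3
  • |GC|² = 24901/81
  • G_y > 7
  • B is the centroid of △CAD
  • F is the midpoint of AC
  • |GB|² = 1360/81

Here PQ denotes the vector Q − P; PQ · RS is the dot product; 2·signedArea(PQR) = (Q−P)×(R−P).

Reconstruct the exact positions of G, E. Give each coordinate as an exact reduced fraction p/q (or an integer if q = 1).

E = (-7/3, -2/3)
G = (41/9, 8)

1. G_x = 41/9  [line 9·x + -2·y + -25 = 0 ∩ |GC|² = 24901/81]
2. G_y = 8  [line 9·x + -2·y + -25 = 0 ∩ |GC|² = 24901/81]
   → G = (41/9, 8)
3. E_x = -7/3  [E divides CD with CE:ED = 1/3:2/3]
4. E_y = -2/3  [E divides CD with CE:ED = 1/3:2/3]
   → E = (-7/3, -2/3)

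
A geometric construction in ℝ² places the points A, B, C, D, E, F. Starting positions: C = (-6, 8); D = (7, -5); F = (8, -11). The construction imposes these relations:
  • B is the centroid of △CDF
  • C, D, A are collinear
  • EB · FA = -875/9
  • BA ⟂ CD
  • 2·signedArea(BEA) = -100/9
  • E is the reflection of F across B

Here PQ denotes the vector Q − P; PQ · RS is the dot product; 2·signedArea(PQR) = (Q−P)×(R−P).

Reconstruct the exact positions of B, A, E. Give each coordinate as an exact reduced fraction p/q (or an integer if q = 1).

1. B_x = 3  [B is the centroid of △CDF]
2. B_y = -8/3  [B is the centroid of △CDF]
   → B = (3, -8/3)
3. A_x = 23/6  [C, D, A are collinear ∩ BA ⟂ CD]
4. A_y = -11/6  [C, D, A are collinear ∩ BA ⟂ CD]
   → A = (23/6, -11/6)
5. E_x = -2  [E is the reflection of F across B]
6. E_y = 17/3  [E is the reflection of F across B]
   → E = (-2, 17/3)

A = (23/6, -11/6)
B = (3, -8/3)
E = (-2, 17/3)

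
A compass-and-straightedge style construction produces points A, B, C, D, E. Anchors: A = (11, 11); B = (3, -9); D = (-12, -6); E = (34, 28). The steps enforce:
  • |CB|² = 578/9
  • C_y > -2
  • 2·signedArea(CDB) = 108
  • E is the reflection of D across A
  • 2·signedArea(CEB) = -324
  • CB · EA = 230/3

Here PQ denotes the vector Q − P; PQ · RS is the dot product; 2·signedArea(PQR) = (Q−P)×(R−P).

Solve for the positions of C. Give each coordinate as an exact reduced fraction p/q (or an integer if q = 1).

1. C_x = 2/3  [2·signedArea(CDB) = 108 ∩ CB · EA = 230/3]
2. C_y = -4/3  [2·signedArea(CDB) = 108 ∩ CB · EA = 230/3]
   → C = (2/3, -4/3)

C = (2/3, -4/3)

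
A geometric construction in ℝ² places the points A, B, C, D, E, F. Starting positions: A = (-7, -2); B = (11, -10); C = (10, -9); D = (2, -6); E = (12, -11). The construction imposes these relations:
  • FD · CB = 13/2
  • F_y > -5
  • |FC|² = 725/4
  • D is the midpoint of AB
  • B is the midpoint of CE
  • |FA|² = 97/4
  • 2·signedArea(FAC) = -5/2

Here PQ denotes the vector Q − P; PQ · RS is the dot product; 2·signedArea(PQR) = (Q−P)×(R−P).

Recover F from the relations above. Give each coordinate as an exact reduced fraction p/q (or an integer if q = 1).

F = (-5/2, -4)

1. F_x = -5/2  [2·signedArea(FAC) = -5/2 ∩ FD · CB = 13/2]
2. F_y = -4  [2·signedArea(FAC) = -5/2 ∩ FD · CB = 13/2]
   → F = (-5/2, -4)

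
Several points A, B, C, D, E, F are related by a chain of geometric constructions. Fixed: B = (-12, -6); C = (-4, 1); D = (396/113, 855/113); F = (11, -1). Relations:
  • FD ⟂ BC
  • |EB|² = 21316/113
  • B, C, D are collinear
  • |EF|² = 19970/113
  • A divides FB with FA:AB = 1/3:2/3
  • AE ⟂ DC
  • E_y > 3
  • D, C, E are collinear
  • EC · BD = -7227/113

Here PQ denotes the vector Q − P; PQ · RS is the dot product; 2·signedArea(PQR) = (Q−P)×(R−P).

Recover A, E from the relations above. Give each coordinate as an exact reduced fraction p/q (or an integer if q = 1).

1. A_x = 10/3  [A divides FB with FA:AB = 1/3:2/3]
2. A_y = -8/3  [A divides FB with FA:AB = 1/3:2/3]
   → A = (10/3, -8/3)
3. E_x = -188/113  [D, C, E are collinear ∩ AE ⟂ DC]
4. E_y = 344/113  [D, C, E are collinear ∩ AE ⟂ DC]
   → E = (-188/113, 344/113)

A = (10/3, -8/3)
E = (-188/113, 344/113)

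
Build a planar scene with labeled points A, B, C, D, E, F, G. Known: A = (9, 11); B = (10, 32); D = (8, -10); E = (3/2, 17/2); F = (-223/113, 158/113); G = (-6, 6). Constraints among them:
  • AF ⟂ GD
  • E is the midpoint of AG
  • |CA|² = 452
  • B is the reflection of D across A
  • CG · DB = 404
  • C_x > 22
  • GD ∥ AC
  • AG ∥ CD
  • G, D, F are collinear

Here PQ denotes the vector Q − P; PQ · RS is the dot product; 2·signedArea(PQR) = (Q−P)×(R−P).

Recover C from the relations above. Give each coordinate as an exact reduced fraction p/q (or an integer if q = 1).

C = (23, -5)

1. C_x = 23  [AG ∥ CD ∩ GD ∥ AC]
2. C_y = -5  [AG ∥ CD ∩ GD ∥ AC]
   → C = (23, -5)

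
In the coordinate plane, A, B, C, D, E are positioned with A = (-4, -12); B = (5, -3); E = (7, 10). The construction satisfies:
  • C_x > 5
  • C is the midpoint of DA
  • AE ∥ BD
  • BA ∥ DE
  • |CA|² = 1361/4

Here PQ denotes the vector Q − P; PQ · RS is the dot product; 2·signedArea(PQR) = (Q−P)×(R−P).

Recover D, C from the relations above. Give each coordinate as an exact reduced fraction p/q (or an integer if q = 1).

C = (6, 7/2)
D = (16, 19)

1. D_x = 16  [BA ∥ DE ∩ AE ∥ BD]
2. D_y = 19  [BA ∥ DE ∩ AE ∥ BD]
   → D = (16, 19)
3. C_x = 6  [C is the midpoint of DA]
4. C_y = 7/2  [C is the midpoint of DA]
   → C = (6, 7/2)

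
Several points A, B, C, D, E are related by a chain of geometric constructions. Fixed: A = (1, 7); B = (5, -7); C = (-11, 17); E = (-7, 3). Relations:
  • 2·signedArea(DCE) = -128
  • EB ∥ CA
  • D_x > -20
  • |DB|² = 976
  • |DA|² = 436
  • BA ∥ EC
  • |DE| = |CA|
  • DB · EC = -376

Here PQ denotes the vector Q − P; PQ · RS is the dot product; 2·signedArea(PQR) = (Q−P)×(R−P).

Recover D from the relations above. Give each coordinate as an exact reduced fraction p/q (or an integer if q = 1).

D = (-19, 13)

1. D_x = -19  [2·signedArea(DCE) = -128 ∩ DB · EC = -376]
2. D_y = 13  [2·signedArea(DCE) = -128 ∩ DB · EC = -376]
   → D = (-19, 13)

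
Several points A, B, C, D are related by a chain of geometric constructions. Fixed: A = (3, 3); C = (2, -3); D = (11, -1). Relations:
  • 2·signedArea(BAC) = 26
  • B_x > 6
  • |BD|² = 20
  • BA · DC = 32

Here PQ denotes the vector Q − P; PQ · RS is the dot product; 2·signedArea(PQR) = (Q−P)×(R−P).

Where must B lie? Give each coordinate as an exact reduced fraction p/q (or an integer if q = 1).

B = (7, 1)

1. B_x = 7  [2·signedArea(BAC) = 26 ∩ BA · DC = 32]
2. B_y = 1  [2·signedArea(BAC) = 26 ∩ BA · DC = 32]
   → B = (7, 1)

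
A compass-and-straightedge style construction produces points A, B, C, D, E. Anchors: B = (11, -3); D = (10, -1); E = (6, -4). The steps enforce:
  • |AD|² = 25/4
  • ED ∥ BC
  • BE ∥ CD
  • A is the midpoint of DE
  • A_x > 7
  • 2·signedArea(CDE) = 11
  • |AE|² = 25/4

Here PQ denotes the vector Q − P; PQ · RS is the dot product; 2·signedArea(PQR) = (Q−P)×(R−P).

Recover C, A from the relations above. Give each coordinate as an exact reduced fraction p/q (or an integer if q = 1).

A = (8, -5/2)
C = (15, 0)

1. C_x = 15  [BE ∥ CD ∩ ED ∥ BC]
2. C_y = 0  [BE ∥ CD ∩ ED ∥ BC]
   → C = (15, 0)
3. A_x = 8  [A is the midpoint of DE]
4. A_y = -5/2  [A is the midpoint of DE]
   → A = (8, -5/2)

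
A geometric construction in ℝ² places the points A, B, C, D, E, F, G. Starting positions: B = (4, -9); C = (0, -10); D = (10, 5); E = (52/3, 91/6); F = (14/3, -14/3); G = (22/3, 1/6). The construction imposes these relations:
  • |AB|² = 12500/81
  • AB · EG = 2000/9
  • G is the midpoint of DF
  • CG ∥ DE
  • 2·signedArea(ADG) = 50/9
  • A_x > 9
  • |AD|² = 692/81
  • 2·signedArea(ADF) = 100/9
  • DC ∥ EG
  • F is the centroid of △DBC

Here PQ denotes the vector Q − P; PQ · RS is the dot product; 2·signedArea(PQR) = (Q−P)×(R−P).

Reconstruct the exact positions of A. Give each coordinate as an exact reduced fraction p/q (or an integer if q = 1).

A = (86/9, 19/9)

1. A_x = 86/9  [2·signedArea(ADG) = 50/9 ∩ AB · EG = 2000/9]
2. A_y = 19/9  [2·signedArea(ADG) = 50/9 ∩ AB · EG = 2000/9]
   → A = (86/9, 19/9)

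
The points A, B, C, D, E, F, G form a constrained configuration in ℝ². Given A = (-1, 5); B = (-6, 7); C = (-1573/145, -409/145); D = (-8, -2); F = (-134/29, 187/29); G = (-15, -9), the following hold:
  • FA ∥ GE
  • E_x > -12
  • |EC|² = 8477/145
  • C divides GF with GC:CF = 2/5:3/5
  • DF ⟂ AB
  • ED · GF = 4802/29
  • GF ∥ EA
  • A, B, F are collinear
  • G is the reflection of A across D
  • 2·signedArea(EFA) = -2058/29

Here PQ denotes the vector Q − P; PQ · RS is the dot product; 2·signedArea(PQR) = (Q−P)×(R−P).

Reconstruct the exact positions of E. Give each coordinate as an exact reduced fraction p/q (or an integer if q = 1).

E = (-330/29, -303/29)

1. E_x = -330/29  [GF ∥ EA ∩ FA ∥ GE]
2. E_y = -303/29  [GF ∥ EA ∩ FA ∥ GE]
   → E = (-330/29, -303/29)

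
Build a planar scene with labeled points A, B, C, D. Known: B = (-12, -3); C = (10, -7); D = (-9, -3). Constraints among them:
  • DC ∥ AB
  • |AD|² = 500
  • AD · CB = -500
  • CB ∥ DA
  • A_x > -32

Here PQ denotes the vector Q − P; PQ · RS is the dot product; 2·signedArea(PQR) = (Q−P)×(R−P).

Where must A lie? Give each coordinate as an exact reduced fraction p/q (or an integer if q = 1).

A = (-31, 1)

1. A_x = -31  [DC ∥ AB ∩ CB ∥ DA]
2. A_y = 1  [DC ∥ AB ∩ CB ∥ DA]
   → A = (-31, 1)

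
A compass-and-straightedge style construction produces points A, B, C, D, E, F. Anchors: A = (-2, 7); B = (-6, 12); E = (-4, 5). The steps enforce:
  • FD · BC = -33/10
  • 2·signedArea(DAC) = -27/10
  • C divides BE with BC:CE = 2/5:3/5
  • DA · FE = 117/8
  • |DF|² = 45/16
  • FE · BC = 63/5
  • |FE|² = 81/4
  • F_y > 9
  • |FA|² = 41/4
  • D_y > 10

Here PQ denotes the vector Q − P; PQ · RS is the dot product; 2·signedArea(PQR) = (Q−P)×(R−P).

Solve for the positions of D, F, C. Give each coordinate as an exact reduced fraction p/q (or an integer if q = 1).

C = (-26/5, 46/5)
D = (-11/2, 41/4)
F = (-4, 19/2)

1. C_x = -26/5  [C divides BE with BC:CE = 2/5:3/5]
2. C_y = 46/5  [C divides BE with BC:CE = 2/5:3/5]
   → C = (-26/5, 46/5)
3. F_x = -4  [line -4/5·x + 14/5·y + -149/5 = 0 ∩ |FE|² = 81/4]
4. F_y = 19/2  [line -4/5·x + 14/5·y + -149/5 = 0 ∩ |FE|² = 81/4]
   → F = (-4, 19/2)
5. D_x = -11/2  [DA · FE = 117/8 ∩ FD · BC = -33/10]
6. D_y = 41/4  [DA · FE = 117/8 ∩ FD · BC = -33/10]
   → D = (-11/2, 41/4)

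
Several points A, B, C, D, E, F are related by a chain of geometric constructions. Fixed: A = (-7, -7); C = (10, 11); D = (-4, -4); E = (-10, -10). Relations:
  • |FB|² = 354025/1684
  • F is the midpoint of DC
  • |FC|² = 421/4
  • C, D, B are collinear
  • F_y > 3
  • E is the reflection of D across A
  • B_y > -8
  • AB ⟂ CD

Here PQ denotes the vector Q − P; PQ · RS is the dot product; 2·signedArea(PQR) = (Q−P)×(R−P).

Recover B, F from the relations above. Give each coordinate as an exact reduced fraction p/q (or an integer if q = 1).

B = (-2902/421, -2989/421)
F = (3, 7/2)

1. B_x = -2902/421  [C, D, B are collinear ∩ AB ⟂ CD]
2. B_y = -2989/421  [C, D, B are collinear ∩ AB ⟂ CD]
   → B = (-2902/421, -2989/421)
3. F_x = 3  [F is the midpoint of DC]
4. F_y = 7/2  [F is the midpoint of DC]
   → F = (3, 7/2)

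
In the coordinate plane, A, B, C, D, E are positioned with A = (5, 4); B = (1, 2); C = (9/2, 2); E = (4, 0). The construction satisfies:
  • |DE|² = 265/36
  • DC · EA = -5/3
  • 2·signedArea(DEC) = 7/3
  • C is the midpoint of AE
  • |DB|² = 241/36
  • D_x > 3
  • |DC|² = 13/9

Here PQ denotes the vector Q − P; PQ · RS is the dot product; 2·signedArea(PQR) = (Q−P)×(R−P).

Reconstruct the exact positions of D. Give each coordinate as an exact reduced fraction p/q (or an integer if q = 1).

1. D_x = 7/2  [2·signedArea(DEC) = 7/3 ∩ DC · EA = -5/3]
2. D_y = 8/3  [2·signedArea(DEC) = 7/3 ∩ DC · EA = -5/3]
   → D = (7/2, 8/3)

D = (7/2, 8/3)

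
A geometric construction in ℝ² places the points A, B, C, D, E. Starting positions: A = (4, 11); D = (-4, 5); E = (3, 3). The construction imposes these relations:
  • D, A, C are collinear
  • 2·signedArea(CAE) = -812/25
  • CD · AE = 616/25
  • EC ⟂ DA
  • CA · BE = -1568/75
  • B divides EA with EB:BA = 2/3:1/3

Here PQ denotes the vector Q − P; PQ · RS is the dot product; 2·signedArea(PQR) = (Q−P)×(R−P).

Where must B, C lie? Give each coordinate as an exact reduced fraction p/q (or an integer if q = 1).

B = (11/3, 25/3)
C = (-12/25, 191/25)

1. B_x = 11/3  [B divides EA with EB:BA = 2/3:1/3]
2. B_y = 25/3  [B divides EA with EB:BA = 2/3:1/3]
   → B = (11/3, 25/3)
3. C_x = -12/25  [D, A, C are collinear ∩ EC ⟂ DA]
4. C_y = 191/25  [D, A, C are collinear ∩ EC ⟂ DA]
   → C = (-12/25, 191/25)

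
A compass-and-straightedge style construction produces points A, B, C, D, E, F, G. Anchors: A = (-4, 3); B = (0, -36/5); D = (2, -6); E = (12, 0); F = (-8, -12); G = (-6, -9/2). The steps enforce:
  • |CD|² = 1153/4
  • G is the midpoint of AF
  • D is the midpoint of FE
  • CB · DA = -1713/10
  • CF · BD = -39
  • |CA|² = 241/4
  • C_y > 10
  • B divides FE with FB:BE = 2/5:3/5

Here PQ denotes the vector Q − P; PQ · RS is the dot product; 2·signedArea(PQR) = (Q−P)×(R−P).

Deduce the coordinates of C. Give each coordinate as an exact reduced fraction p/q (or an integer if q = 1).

C = (-2, 21/2)

1. C_x = -2  [CB · DA = -1713/10 ∩ CF · BD = -39]
2. C_y = 21/2  [CB · DA = -1713/10 ∩ CF · BD = -39]
   → C = (-2, 21/2)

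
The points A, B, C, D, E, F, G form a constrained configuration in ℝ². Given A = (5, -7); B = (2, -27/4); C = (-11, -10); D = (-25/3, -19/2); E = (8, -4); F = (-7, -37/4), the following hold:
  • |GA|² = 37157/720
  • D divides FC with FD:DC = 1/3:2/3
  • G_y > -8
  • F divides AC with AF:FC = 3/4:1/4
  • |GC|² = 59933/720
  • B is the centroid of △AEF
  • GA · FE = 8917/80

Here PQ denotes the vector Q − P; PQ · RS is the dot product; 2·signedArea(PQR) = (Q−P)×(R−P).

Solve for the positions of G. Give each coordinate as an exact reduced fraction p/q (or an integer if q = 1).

G = (-32/15, -157/20)

1. G_x = -32/15  [line -15·x + -21/4·y + -5857/80 = 0 ∩ |GA|² = 37157/720]
2. G_y = -157/20  [line -15·x + -21/4·y + -5857/80 = 0 ∩ |GA|² = 37157/720]
   → G = (-32/15, -157/20)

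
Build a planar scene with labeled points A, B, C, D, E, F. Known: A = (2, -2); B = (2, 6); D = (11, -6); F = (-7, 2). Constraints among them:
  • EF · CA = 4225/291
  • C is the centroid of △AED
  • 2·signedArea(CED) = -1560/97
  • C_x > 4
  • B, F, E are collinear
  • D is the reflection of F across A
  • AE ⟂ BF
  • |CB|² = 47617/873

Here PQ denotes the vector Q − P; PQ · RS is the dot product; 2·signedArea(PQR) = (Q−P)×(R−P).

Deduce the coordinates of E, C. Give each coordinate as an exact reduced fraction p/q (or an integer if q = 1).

C = (389/97, -322/291)
E = (-94/97, 454/97)

1. E_x = -94/97  [B, F, E are collinear ∩ AE ⟂ BF]
2. E_y = 454/97  [B, F, E are collinear ∩ AE ⟂ BF]
   → E = (-94/97, 454/97)
3. C_x = 389/97  [C is the centroid of △AED]
4. C_y = -322/291  [C is the centroid of △AED]
   → C = (389/97, -322/291)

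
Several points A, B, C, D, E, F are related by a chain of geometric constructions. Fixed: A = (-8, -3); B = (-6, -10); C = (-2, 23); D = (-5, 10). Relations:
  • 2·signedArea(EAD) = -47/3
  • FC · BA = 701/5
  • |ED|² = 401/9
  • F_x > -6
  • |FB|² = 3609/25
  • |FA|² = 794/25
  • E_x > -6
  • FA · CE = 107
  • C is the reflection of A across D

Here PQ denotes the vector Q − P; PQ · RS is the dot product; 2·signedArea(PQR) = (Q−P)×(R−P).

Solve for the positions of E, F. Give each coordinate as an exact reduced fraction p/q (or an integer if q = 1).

1. F_x = -27/5  [line 2·x + -7·y + 124/5 = 0 ∩ |FA|² = 794/25]
2. F_y = 2  [line 2·x + -7·y + 124/5 = 0 ∩ |FA|² = 794/25]
   → F = (-27/5, 2)
3. E_x = -16/3  [2·signedArea(EAD) = -47/3 ∩ FA · CE = 107]
4. E_y = 10/3  [2·signedArea(EAD) = -47/3 ∩ FA · CE = 107]
   → E = (-16/3, 10/3)

E = (-16/3, 10/3)
F = (-27/5, 2)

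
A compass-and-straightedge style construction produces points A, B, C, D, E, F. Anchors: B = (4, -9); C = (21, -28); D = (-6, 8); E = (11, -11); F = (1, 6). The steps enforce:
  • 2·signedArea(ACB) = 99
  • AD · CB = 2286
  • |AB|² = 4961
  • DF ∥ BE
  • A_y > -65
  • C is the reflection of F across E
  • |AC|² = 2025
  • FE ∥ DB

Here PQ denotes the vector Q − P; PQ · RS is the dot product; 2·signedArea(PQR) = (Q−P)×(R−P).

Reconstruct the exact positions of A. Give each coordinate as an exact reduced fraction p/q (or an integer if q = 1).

1. A_x = 48  [2·signedArea(ACB) = 99 ∩ AD · CB = 2286]
2. A_y = -64  [2·signedArea(ACB) = 99 ∩ AD · CB = 2286]
   → A = (48, -64)

A = (48, -64)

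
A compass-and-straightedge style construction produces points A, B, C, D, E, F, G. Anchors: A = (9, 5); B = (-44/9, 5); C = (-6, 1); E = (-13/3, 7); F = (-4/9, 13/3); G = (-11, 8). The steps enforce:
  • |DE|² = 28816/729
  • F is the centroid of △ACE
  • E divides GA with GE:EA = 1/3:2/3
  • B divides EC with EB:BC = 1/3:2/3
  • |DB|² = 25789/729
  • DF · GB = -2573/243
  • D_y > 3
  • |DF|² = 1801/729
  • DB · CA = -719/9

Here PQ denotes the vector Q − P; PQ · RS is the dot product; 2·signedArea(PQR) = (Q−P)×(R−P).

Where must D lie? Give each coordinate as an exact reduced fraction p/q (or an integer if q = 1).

1. D_x = 23/27  [DF · GB = -2573/243 ∩ DB · CA = -719/9]
2. D_y = 31/9  [DF · GB = -2573/243 ∩ DB · CA = -719/9]
   → D = (23/27, 31/9)

D = (23/27, 31/9)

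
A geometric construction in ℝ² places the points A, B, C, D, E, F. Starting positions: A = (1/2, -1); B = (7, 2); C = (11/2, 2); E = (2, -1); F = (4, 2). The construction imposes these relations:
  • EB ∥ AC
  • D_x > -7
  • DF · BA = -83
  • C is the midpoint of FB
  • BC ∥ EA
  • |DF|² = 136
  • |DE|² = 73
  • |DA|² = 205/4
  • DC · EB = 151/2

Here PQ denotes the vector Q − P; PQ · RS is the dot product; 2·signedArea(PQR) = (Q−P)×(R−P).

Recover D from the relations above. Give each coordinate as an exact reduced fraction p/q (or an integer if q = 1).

D = (-6, -4)

1. D_x = -6  [DC · EB = 151/2 ∩ DF · BA = -83]
2. D_y = -4  [DC · EB = 151/2 ∩ DF · BA = -83]
   → D = (-6, -4)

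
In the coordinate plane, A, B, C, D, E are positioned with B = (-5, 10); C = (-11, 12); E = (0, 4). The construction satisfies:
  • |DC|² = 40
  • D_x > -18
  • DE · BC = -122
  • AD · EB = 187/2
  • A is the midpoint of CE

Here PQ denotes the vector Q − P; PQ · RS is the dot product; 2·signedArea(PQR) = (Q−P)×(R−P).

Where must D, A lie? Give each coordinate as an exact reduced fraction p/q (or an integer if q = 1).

A = (-11/2, 8)
D = (-17, 14)

1. D_x = -17  [line 6·x + -2·y + 130 = 0 ∩ |DC|² = 40]
2. D_y = 14  [line 6·x + -2·y + 130 = 0 ∩ |DC|² = 40]
   → D = (-17, 14)
3. A_x = -11/2  [A is the midpoint of CE]
4. A_y = 8  [A is the midpoint of CE]
   → A = (-11/2, 8)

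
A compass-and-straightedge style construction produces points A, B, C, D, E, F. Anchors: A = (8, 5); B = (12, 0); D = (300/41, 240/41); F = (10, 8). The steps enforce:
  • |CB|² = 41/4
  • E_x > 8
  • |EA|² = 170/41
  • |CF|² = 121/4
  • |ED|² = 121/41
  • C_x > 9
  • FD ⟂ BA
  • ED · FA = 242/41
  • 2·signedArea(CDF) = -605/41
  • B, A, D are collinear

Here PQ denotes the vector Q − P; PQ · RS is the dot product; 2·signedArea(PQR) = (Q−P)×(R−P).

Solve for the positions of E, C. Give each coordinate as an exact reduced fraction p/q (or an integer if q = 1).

1. E_x = 355/41  [line 2·x + 3·y + -1562/41 = 0 ∩ |ED|² = 121/41]
2. E_y = 284/41  [line 2·x + 3·y + -1562/41 = 0 ∩ |ED|² = 121/41]
   → E = (355/41, 284/41)
3. C_x = 10  [line -88/41·x + 110/41·y + 605/41 = 0 ∩ |CB|² = 41/4]
4. C_y = 5/2  [line -88/41·x + 110/41·y + 605/41 = 0 ∩ |CB|² = 41/4]
   → C = (10, 5/2)

C = (10, 5/2)
E = (355/41, 284/41)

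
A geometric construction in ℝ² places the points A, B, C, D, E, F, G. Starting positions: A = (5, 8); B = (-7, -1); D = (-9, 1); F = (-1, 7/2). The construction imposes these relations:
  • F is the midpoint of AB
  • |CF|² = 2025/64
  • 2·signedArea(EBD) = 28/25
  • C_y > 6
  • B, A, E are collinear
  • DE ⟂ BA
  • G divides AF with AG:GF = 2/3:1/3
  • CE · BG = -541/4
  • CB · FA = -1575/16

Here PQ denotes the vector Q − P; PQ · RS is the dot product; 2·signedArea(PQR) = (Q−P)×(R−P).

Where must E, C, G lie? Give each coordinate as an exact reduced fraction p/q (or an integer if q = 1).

1. E_x = -183/25  [B, A, E are collinear ∩ DE ⟂ BA]
2. E_y = -31/25  [B, A, E are collinear ∩ DE ⟂ BA]
   → E = (-183/25, -31/25)
3. C_x = 7/2  [line -6·x + -9/2·y + 831/16 = 0 ∩ |CF|² = 2025/64]
4. C_y = 55/8  [line -6·x + -9/2·y + 831/16 = 0 ∩ |CF|² = 2025/64]
   → C = (7/2, 55/8)
5. G_x = 1  [G divides AF with AG:GF = 2/3:1/3]
6. G_y = 5  [G divides AF with AG:GF = 2/3:1/3]
   → G = (1, 5)

C = (7/2, 55/8)
E = (-183/25, -31/25)
G = (1, 5)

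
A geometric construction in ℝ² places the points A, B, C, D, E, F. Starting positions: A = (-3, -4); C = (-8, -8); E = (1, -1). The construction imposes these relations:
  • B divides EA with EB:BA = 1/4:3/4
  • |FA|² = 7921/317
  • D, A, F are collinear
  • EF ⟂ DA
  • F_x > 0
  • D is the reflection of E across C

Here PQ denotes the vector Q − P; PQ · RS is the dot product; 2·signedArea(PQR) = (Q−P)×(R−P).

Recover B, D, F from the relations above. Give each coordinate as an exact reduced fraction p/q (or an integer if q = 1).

1. B_x = 0  [B divides EA with EB:BA = 1/4:3/4]
2. B_y = -7/4  [B divides EA with EB:BA = 1/4:3/4]
   → B = (0, -7/4)
3. D_x = -17  [D is the reflection of E across C]
4. D_y = -15  [D is the reflection of E across C]
   → D = (-17, -15)
5. F_x = 295/317  [D, A, F are collinear ∩ EF ⟂ DA]
6. F_y = -289/317  [D, A, F are collinear ∩ EF ⟂ DA]
   → F = (295/317, -289/317)

B = (0, -7/4)
D = (-17, -15)
F = (295/317, -289/317)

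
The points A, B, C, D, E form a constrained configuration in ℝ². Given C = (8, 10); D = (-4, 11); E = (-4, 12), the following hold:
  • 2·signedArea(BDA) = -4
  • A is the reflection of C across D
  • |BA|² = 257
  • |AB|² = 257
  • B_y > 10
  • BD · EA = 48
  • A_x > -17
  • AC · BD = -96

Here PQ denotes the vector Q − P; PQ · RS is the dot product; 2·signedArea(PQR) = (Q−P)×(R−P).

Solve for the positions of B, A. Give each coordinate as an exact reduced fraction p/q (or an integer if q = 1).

1. A_x = -16  [A is the reflection of C across D]
2. A_y = 12  [A is the reflection of C across D]
   → A = (-16, 12)
3. B_x = 0  [2·signedArea(BDA) = -4 ∩ BD · EA = 48]
4. B_y = 11  [2·signedArea(BDA) = -4 ∩ BD · EA = 48]
   → B = (0, 11)

A = (-16, 12)
B = (0, 11)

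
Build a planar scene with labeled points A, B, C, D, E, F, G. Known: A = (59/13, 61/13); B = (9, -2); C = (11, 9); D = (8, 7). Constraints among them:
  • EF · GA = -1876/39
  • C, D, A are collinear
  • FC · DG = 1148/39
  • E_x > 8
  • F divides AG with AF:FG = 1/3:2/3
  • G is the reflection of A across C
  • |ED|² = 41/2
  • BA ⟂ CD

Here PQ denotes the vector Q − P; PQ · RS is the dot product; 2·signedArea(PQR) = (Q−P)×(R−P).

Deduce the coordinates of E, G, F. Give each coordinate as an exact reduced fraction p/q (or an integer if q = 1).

1. G_x = 227/13  [G is the reflection of A across C]
2. G_y = 173/13  [G is the reflection of A across C]
   → G = (227/13, 173/13)
3. F_x = 115/13  [F divides AG with AF:FG = 1/3:2/3]
4. F_y = 295/39  [F divides AG with AF:FG = 1/3:2/3]
   → F = (115/13, 295/39)
5. E_x = 17/2  [line 168/13·x + 112/13·y + -1708/13 = 0 ∩ |ED|² = 41/2]
6. E_y = 5/2  [line 168/13·x + 112/13·y + -1708/13 = 0 ∩ |ED|² = 41/2]
   → E = (17/2, 5/2)

E = (17/2, 5/2)
F = (115/13, 295/39)
G = (227/13, 173/13)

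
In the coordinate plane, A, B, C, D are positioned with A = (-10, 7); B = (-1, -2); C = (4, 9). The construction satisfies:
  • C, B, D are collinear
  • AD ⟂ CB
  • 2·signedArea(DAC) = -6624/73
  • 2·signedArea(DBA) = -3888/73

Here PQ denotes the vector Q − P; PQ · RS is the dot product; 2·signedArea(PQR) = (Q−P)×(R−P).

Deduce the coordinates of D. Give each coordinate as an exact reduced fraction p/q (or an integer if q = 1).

D = (62/73, 151/73)

1. D_x = 62/73  [C, B, D are collinear ∩ AD ⟂ CB]
2. D_y = 151/73  [C, B, D are collinear ∩ AD ⟂ CB]
   → D = (62/73, 151/73)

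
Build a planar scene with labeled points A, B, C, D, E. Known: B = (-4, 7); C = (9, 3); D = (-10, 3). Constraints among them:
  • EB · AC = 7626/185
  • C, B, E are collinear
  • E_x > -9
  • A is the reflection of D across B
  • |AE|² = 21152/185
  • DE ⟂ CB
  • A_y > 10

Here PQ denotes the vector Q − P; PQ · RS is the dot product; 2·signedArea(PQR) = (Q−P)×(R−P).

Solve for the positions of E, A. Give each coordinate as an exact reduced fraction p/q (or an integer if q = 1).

A = (2, 11)
E = (-1546/185, 1543/185)

1. E_x = -1546/185  [C, B, E are collinear ∩ DE ⟂ CB]
2. E_y = 1543/185  [C, B, E are collinear ∩ DE ⟂ CB]
   → E = (-1546/185, 1543/185)
3. A_x = 2  [A is the reflection of D across B]
4. A_y = 11  [A is the reflection of D across B]
   → A = (2, 11)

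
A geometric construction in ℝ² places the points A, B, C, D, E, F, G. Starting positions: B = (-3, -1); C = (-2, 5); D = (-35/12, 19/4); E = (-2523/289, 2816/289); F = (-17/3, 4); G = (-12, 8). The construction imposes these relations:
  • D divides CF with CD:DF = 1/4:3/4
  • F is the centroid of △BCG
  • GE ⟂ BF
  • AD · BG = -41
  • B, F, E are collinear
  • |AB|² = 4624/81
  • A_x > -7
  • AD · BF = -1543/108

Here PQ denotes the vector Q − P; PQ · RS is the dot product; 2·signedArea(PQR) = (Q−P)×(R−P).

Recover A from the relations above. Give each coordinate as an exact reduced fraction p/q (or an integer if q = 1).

A = (-59/9, 17/3)

1. A_x = -59/9  [AD · BG = -41 ∩ AD · BF = -1543/108]
2. A_y = 17/3  [AD · BG = -41 ∩ AD · BF = -1543/108]
   → A = (-59/9, 17/3)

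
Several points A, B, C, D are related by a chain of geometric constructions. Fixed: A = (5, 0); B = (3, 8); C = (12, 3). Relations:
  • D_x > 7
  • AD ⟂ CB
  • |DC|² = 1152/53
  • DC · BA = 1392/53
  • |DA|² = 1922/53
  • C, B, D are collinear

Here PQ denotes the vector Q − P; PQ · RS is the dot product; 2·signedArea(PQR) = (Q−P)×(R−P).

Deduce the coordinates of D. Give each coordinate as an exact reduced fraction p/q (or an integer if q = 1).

1. D_x = 420/53  [C, B, D are collinear ∩ AD ⟂ CB]
2. D_y = 279/53  [C, B, D are collinear ∩ AD ⟂ CB]
   → D = (420/53, 279/53)

D = (420/53, 279/53)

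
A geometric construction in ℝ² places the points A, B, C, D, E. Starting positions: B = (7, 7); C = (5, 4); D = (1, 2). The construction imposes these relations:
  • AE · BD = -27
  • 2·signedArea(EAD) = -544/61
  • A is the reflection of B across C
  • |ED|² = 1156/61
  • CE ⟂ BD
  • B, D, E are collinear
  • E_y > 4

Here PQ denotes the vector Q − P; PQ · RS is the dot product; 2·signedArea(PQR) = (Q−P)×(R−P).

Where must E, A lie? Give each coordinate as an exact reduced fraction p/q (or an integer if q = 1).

1. E_x = 265/61  [B, D, E are collinear ∩ CE ⟂ BD]
2. E_y = 292/61  [B, D, E are collinear ∩ CE ⟂ BD]
   → E = (265/61, 292/61)
3. A_x = 3  [A is the reflection of B across C]
4. A_y = 1  [A is the reflection of B across C]
   → A = (3, 1)

A = (3, 1)
E = (265/61, 292/61)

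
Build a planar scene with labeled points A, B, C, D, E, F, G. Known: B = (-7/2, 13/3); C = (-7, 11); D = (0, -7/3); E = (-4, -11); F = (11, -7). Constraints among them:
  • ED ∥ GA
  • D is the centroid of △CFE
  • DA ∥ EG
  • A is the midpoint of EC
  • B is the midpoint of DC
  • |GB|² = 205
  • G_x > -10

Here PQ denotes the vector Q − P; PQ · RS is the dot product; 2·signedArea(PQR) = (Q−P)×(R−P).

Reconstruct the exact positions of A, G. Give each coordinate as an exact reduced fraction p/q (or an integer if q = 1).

A = (-11/2, 0)
G = (-19/2, -26/3)

1. A_x = -11/2  [A is the midpoint of EC]
2. A_y = 0  [A is the midpoint of EC]
   → A = (-11/2, 0)
3. G_x = -19/2  [ED ∥ GA ∩ DA ∥ EG]
4. G_y = -26/3  [ED ∥ GA ∩ DA ∥ EG]
   → G = (-19/2, -26/3)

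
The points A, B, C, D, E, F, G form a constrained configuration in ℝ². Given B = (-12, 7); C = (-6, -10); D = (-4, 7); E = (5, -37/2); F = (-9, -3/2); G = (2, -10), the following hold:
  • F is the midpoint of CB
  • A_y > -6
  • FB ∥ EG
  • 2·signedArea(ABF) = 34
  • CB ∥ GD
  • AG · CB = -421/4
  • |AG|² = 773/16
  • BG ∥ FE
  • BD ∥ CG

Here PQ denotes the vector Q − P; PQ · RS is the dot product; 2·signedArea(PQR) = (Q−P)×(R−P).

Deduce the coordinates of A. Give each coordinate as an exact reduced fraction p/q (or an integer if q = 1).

1. A_x = -7/2  [AG · CB = -421/4 ∩ 2·signedArea(ABF) = 34]
2. A_y = -23/4  [AG · CB = -421/4 ∩ 2·signedArea(ABF) = 34]
   → A = (-7/2, -23/4)

A = (-7/2, -23/4)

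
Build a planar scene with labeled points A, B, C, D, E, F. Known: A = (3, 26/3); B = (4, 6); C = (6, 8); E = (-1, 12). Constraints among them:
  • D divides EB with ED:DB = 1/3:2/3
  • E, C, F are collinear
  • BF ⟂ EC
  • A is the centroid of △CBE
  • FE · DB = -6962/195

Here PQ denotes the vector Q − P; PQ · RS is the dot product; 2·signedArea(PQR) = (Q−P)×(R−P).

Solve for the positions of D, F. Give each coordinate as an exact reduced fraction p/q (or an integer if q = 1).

1. D_x = 2/3  [D divides EB with ED:DB = 1/3:2/3]
2. D_y = 10  [D divides EB with ED:DB = 1/3:2/3]
   → D = (2/3, 10)
3. F_x = 348/65  [E, C, F are collinear ∩ BF ⟂ EC]
4. F_y = 544/65  [E, C, F are collinear ∩ BF ⟂ EC]
   → F = (348/65, 544/65)

D = (2/3, 10)
F = (348/65, 544/65)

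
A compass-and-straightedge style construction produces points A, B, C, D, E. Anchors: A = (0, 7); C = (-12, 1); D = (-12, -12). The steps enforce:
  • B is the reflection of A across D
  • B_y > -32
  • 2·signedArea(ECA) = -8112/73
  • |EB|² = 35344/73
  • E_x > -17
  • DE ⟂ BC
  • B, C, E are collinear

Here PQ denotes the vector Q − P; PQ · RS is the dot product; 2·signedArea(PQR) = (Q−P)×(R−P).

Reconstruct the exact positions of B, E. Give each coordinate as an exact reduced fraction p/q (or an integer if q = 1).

1. B_x = -24  [B is the reflection of A across D]
2. B_y = -31  [B is the reflection of A across D]
   → B = (-24, -31)
3. E_x = -1188/73  [B, C, E are collinear ∩ DE ⟂ BC]
4. E_y = -759/73  [B, C, E are collinear ∩ DE ⟂ BC]
   → E = (-1188/73, -759/73)

B = (-24, -31)
E = (-1188/73, -759/73)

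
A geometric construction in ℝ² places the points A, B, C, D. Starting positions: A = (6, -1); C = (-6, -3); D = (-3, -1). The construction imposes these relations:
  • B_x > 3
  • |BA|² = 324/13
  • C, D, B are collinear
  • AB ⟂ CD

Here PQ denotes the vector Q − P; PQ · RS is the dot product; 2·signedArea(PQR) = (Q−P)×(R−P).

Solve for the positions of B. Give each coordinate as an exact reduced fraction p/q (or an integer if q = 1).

1. B_x = 42/13  [C, D, B are collinear ∩ AB ⟂ CD]
2. B_y = 41/13  [C, D, B are collinear ∩ AB ⟂ CD]
   → B = (42/13, 41/13)

B = (42/13, 41/13)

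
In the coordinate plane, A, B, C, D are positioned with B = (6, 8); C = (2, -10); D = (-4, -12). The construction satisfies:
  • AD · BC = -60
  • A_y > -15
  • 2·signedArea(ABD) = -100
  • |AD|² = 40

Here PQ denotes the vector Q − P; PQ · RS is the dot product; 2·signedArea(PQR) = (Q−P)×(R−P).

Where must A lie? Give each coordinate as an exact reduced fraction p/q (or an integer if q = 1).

1. A_x = -10  [2·signedArea(ABD) = -100 ∩ AD · BC = -60]
2. A_y = -14  [2·signedArea(ABD) = -100 ∩ AD · BC = -60]
   → A = (-10, -14)

A = (-10, -14)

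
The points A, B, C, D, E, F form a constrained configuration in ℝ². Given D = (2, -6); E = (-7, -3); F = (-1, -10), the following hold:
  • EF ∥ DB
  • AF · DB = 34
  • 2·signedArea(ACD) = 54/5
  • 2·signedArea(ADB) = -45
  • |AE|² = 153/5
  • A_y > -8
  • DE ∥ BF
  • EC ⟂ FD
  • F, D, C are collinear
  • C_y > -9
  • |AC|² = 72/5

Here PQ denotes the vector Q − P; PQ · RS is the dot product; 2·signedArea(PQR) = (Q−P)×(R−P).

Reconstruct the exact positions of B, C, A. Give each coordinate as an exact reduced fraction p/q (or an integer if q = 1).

1. B_x = 8  [DE ∥ BF ∩ EF ∥ DB]
2. B_y = -13  [DE ∥ BF ∩ EF ∥ DB]
   → B = (8, -13)
3. C_x = 1/5  [F, D, C are collinear ∩ EC ⟂ FD]
4. C_y = -42/5  [F, D, C are collinear ∩ EC ⟂ FD]
   → C = (1/5, -42/5)
5. A_x = -17/5  [2·signedArea(ADB) = -45 ∩ 2·signedArea(ACD) = 54/5]
6. A_y = -36/5  [2·signedArea(ADB) = -45 ∩ 2·signedArea(ACD) = 54/5]
   → A = (-17/5, -36/5)

A = (-17/5, -36/5)
B = (8, -13)
C = (1/5, -42/5)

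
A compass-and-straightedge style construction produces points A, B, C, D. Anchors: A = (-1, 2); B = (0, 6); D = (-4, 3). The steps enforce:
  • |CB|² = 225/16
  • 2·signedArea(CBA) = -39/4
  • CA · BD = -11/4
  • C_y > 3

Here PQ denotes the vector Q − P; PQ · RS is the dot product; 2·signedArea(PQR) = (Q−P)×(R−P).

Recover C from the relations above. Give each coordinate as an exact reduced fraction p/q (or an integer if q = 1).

1. C_x = -3  [2·signedArea(CBA) = -39/4 ∩ CA · BD = -11/4]
2. C_y = 15/4  [2·signedArea(CBA) = -39/4 ∩ CA · BD = -11/4]
   → C = (-3, 15/4)

C = (-3, 15/4)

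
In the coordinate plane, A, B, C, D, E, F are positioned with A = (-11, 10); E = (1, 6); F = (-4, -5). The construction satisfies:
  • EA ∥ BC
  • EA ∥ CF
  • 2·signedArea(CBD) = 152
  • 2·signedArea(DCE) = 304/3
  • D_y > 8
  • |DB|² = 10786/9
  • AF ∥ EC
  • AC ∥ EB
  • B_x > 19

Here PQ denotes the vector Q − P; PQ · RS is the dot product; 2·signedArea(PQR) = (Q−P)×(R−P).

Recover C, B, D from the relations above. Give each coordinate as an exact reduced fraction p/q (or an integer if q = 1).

1. C_x = 8  [EA ∥ CF ∩ AF ∥ EC]
2. C_y = -9  [EA ∥ CF ∩ AF ∥ EC]
   → C = (8, -9)
3. B_x = 20  [EA ∥ BC ∩ AC ∥ EB]
4. B_y = -13  [EA ∥ BC ∩ AC ∥ EB]
   → B = (20, -13)
5. D_x = -7  [2·signedArea(DCE) = 304/3 ∩ 2·signedArea(CBD) = 152]
6. D_y = 26/3  [2·signedArea(DCE) = 304/3 ∩ 2·signedArea(CBD) = 152]
   → D = (-7, 26/3)

B = (20, -13)
C = (8, -9)
D = (-7, 26/3)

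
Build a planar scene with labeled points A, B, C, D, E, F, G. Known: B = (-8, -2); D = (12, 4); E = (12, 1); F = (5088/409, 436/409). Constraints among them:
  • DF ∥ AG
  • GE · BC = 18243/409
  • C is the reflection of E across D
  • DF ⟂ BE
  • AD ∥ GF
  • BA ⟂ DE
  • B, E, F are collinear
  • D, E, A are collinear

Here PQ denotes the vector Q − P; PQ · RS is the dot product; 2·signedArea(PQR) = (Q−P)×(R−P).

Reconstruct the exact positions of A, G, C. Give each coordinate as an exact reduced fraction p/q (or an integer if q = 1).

A = (12, -2)
C = (12, 7)
G = (5088/409, -2018/409)

1. A_x = 12  [D, E, A are collinear ∩ BA ⟂ DE]
2. A_y = -2  [D, E, A are collinear ∩ BA ⟂ DE]
   → A = (12, -2)
3. G_x = 5088/409  [AD ∥ GF ∩ DF ∥ AG]
4. G_y = -2018/409  [AD ∥ GF ∩ DF ∥ AG]
   → G = (5088/409, -2018/409)
5. C_x = 12  [C is the reflection of E across D]
6. C_y = 7  [C is the reflection of E across D]
   → C = (12, 7)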